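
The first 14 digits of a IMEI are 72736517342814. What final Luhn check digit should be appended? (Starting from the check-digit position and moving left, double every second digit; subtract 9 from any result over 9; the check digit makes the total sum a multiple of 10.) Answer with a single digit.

4

Partial digits right→left: 4 1 8 2 4 3 7 1 5 6 3 7 2 7
Double every second digit counting from the check-digit position (so the 1st, 3rd, 5th, ... of the partial from the right).
  doubled (with −9 where >9): 8 7 8 5 1 6 4 → sum 39
  kept as-is: 1 2 3 1 6 7 7 → sum 27
Total = 39 + 27 = 66.
Check digit = (10 − (66 mod 10)) mod 10 = 4.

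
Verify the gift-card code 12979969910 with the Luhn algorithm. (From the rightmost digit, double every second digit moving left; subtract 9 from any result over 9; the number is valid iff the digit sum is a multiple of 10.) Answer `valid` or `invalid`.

From the right, keep odd positions and double even positions (subtract 9 from any doubled value over 9):
  doubled (positions 2,4,...): 2 9 9 5 4 → sum 29
  kept (positions 1,3,...): 0 9 6 9 9 1 → sum 34
Total = 63.
63 mod 10 = 3, so the number is invalid.

invalid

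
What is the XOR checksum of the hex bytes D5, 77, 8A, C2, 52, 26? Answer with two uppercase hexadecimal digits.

XOR the bytes together:
  start with 0xD5
  0xD5 ⊕ 0x77 = 0xA2
  0xA2 ⊕ 0x8A = 0x28
  0x28 ⊕ 0xC2 = 0xEA
  0xEA ⊕ 0x52 = 0xB8
  0xB8 ⊕ 0x26 = 0x9E

9E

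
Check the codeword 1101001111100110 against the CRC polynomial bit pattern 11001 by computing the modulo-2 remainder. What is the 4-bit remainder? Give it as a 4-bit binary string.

Modulo-2 division of 1101001111100110 by 11001:
  pos 0: 11010 XOR 11001 = 00011
  pos 3: 11011 XOR 11001 = 00010
  pos 6: 10111 XOR 11001 = 01110
  pos 7: 11100 XOR 11001 = 00101
  pos 9: 10101 XOR 11001 = 01100
  pos 10: 11001 XOR 11001 = 00000
Remainder = 0000 (zero — the frame passes the CRC check).

0000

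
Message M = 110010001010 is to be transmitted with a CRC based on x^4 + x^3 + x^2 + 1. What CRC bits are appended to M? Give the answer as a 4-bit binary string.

Append 4 zeros: 1100100010100000. Divide by 11101 (XOR where the leading bit is 1):
  pos 0: 11001 XOR 11101 = 00100
  pos 2: 10000 XOR 11101 = 01101
  pos 3: 11010 XOR 11101 = 00111
  pos 5: 11110 XOR 11101 = 00011
  pos 8: 11100 XOR 11101 = 00001
Remainder (last 4 bits) = 1000. This is the CRC / FCS.

1000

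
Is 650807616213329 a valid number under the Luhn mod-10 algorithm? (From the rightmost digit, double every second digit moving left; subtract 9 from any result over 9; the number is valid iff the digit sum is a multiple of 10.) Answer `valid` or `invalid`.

From the right, keep odd positions and double even positions (subtract 9 from any doubled value over 9):
  doubled (positions 2,4,...): 4 6 4 2 5 7 1 → sum 29
  kept (positions 1,3,...): 9 3 1 6 6 0 0 6 → sum 31
Total = 60.
60 mod 10 = 0, so the number is valid.

valid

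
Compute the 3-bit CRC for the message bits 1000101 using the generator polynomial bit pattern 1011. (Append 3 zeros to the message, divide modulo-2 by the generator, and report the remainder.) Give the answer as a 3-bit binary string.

Append 3 zeros: 1000101000. Divide by 1011 (XOR where the leading bit is 1):
  pos 0: 1000 XOR 1011 = 0011
  pos 2: 1110 XOR 1011 = 0101
  pos 3: 1011 XOR 1011 = 0000
Remainder (last 3 bits) = 000. This is the CRC / FCS.

000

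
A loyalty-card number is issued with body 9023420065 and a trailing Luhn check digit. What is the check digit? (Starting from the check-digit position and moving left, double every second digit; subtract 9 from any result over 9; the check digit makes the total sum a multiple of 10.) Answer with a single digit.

Partial digits right→left: 5 6 0 0 2 4 3 2 0 9
Double every second digit counting from the check-digit position (so the 1st, 3rd, 5th, ... of the partial from the right).
  doubled (with −9 where >9): 1 0 4 6 0 → sum 11
  kept as-is: 6 0 4 2 9 → sum 21
Total = 11 + 21 = 32.
Check digit = (10 − (32 mod 10)) mod 10 = 8.

8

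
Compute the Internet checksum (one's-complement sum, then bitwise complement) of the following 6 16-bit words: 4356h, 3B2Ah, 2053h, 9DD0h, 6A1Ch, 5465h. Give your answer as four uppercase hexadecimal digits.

One's-complement addition (fold any carry out of bit 15 back into bit 0):
  0x4356 + 0x3B2A = 0x07E80
  0x7E80 + 0x2053 = 0x09ED3
  0x9ED3 + 0x9DD0 = 0x13CA3 → wrap carry → 0x3CA4
  0x3CA4 + 0x6A1C = 0x0A6C0
  0xA6C0 + 0x5465 = 0x0FB25
One's-complement sum = 0xFB25.
Checksum = ~0xFB25 & 0xFFFF = 0x04DA.

04DA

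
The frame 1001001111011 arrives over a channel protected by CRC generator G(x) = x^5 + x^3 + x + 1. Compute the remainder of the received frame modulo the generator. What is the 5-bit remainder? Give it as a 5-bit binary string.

00000

Modulo-2 division of 1001001111011 by 101011:
  pos 0: 100100 XOR 101011 = 001111
  pos 2: 111111 XOR 101011 = 010100
  pos 3: 101001 XOR 101011 = 000010
  pos 7: 101011 XOR 101011 = 000000
Remainder = 00000 (zero — the frame passes the CRC check).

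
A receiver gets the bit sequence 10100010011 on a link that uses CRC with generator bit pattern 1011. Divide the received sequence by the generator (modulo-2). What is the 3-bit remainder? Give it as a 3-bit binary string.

Modulo-2 division of 10100010011 by 1011:
  pos 0: 1010 XOR 1011 = 0001
  pos 3: 1001 XOR 1011 = 0010
  pos 5: 1000 XOR 1011 = 0011
  pos 7: 1111 XOR 1011 = 0100
Remainder = 100 (nonzero — an error is detected).

100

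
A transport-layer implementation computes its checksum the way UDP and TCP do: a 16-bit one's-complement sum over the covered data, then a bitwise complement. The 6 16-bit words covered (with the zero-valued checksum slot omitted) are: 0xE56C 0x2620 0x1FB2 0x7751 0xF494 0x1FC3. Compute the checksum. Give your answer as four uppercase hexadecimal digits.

One's-complement addition (fold any carry out of bit 15 back into bit 0):
  0xE56C + 0x2620 = 0x10B8C → wrap carry → 0x0B8D
  0x0B8D + 0x1FB2 = 0x02B3F
  0x2B3F + 0x7751 = 0x0A290
  0xA290 + 0xF494 = 0x19724 → wrap carry → 0x9725
  0x9725 + 0x1FC3 = 0x0B6E8
One's-complement sum = 0xB6E8.
Checksum = ~0xB6E8 & 0xFFFF = 0x4917.

4917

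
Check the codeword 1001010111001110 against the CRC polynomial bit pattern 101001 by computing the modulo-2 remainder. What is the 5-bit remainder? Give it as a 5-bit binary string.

Modulo-2 division of 1001010111001110 by 101001:
  pos 0: 100101 XOR 101001 = 001100
  pos 2: 110001 XOR 101001 = 011000
  pos 3: 110001 XOR 101001 = 011000
  pos 4: 110001 XOR 101001 = 011000
  pos 5: 110000 XOR 101001 = 011001
  pos 6: 110010 XOR 101001 = 011011
  pos 7: 110111 XOR 101001 = 011110
  pos 8: 111101 XOR 101001 = 010100
  pos 9: 101001 XOR 101001 = 000000
Remainder = 00000 (zero — the frame passes the CRC check).

00000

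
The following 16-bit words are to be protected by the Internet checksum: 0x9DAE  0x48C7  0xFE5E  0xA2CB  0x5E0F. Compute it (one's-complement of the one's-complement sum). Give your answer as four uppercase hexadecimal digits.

1A50

One's-complement addition (fold any carry out of bit 15 back into bit 0):
  0x9DAE + 0x48C7 = 0x0E675
  0xE675 + 0xFE5E = 0x1E4D3 → wrap carry → 0xE4D4
  0xE4D4 + 0xA2CB = 0x1879F → wrap carry → 0x87A0
  0x87A0 + 0x5E0F = 0x0E5AF
One's-complement sum = 0xE5AF.
Checksum = ~0xE5AF & 0xFFFF = 0x1A50.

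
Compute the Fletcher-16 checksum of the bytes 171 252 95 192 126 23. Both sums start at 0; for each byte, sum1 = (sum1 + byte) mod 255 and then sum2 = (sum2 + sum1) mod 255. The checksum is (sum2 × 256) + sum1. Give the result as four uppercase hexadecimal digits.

Running sums (mod 255):
  after byte 0 (171): sum1=171, sum2=171
  after byte 1 (252): sum1=168, sum2=84
  after byte 2 (95): sum1=8, sum2=92
  after byte 3 (192): sum1=200, sum2=37
  after byte 4 (126): sum1=71, sum2=108
  after byte 5 (23): sum1=94, sum2=202
Checksum = sum2·256 + sum1 = 202·256 + 94 = 51806 = 0xCA5E.

CA5E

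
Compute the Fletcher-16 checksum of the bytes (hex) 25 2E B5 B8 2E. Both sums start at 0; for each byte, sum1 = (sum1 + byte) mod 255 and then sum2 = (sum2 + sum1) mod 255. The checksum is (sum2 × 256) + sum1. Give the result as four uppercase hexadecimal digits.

Running sums (mod 255):
  after byte 0 (25): sum1=37, sum2=37
  after byte 1 (2E): sum1=83, sum2=120
  after byte 2 (B5): sum1=9, sum2=129
  after byte 3 (B8): sum1=193, sum2=67
  after byte 4 (2E): sum1=239, sum2=51
Checksum = sum2·256 + sum1 = 51·256 + 239 = 13295 = 0x33EF.

33EF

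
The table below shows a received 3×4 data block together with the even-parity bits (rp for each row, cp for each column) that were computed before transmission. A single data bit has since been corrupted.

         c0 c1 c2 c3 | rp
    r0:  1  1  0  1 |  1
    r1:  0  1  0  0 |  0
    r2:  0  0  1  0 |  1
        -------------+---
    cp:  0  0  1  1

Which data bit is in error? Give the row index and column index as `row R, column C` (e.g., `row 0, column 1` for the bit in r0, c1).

row 1, column 0

Recompute each row's even parity and compare to rp:
  r0: data parity 1, sent rp 1 → ok
  r1: data parity 1, sent rp 0 → mismatch
  r2: data parity 1, sent rp 1 → ok
Recompute each column's even parity and compare to cp:
  c0: data parity 1, sent cp 0 → mismatch
  c1: data parity 0, sent cp 0 → ok
  c2: data parity 1, sent cp 1 → ok
  c3: data parity 1, sent cp 1 → ok
Exactly one row (r1) and one column (c0) fail → the flipped bit is at their intersection.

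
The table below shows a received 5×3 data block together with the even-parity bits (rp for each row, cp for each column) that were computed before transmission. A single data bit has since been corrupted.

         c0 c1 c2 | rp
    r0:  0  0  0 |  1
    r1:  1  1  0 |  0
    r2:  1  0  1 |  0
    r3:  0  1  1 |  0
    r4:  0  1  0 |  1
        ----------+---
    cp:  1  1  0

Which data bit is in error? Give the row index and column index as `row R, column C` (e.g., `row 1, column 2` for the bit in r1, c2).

row 0, column 0

Recompute each row's even parity and compare to rp:
  r0: data parity 0, sent rp 1 → mismatch
  r1: data parity 0, sent rp 0 → ok
  r2: data parity 0, sent rp 0 → ok
  r3: data parity 0, sent rp 0 → ok
  r4: data parity 1, sent rp 1 → ok
Recompute each column's even parity and compare to cp:
  c0: data parity 0, sent cp 1 → mismatch
  c1: data parity 1, sent cp 1 → ok
  c2: data parity 0, sent cp 0 → ok
Exactly one row (r0) and one column (c0) fail → the flipped bit is at their intersection.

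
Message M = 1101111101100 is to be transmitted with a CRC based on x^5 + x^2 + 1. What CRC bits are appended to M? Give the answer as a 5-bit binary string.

01000

Append 5 zeros: 110111110110000000. Divide by 100101 (XOR where the leading bit is 1):
  pos 0: 110111 XOR 100101 = 010010
  pos 1: 100101 XOR 100101 = 000000
  pos 7: 101100 XOR 100101 = 001001
  pos 9: 100100 XOR 100101 = 000001
Remainder (last 5 bits) = 01000. This is the CRC / FCS.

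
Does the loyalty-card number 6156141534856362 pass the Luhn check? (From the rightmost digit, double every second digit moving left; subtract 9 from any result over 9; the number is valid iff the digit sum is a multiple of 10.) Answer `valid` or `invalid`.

From the right, keep odd positions and double even positions (subtract 9 from any doubled value over 9):
  doubled (positions 2,4,...): 3 3 7 6 2 2 1 3 → sum 27
  kept (positions 1,3,...): 2 3 5 4 5 4 6 1 → sum 30
Total = 57.
57 mod 10 = 7, so the number is invalid.

invalid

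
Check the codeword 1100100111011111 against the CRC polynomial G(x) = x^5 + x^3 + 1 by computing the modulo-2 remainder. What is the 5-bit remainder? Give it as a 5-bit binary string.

Modulo-2 division of 1100100111011111 by 101001:
  pos 0: 110010 XOR 101001 = 011011
  pos 1: 110110 XOR 101001 = 011111
  pos 2: 111111 XOR 101001 = 010110
  pos 3: 101101 XOR 101001 = 000100
  pos 6: 100101 XOR 101001 = 001100
  pos 8: 110011 XOR 101001 = 011010
  pos 9: 110101 XOR 101001 = 011100
  pos 10: 111001 XOR 101001 = 010000
Remainder = 10000 (nonzero — an error is detected).

10000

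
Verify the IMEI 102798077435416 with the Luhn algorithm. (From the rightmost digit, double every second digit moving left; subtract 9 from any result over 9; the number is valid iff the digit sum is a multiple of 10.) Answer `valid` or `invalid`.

valid

From the right, keep odd positions and double even positions (subtract 9 from any doubled value over 9):
  doubled (positions 2,4,...): 2 1 8 5 7 5 0 → sum 28
  kept (positions 1,3,...): 6 4 3 7 0 9 2 1 → sum 32
Total = 60.
60 mod 10 = 0, so the number is valid.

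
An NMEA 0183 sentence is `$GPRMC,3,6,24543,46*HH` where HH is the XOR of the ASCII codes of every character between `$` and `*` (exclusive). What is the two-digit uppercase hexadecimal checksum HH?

XOR the ASCII codes of the payload characters:
  'G' = 0x47 → acc = 0x47
  'P' = 0x50 → acc = 0x17
  'R' = 0x52 → acc = 0x45
  'M' = 0x4D → acc = 0x08
  'C' = 0x43 → acc = 0x4B
  ',' = 0x2C → acc = 0x67
  '3' = 0x33 → acc = 0x54
  ',' = 0x2C → acc = 0x78
  '6' = 0x36 → acc = 0x4E
  ',' = 0x2C → acc = 0x62
  '2' = 0x32 → acc = 0x50
  '4' = 0x34 → acc = 0x64
  '5' = 0x35 → acc = 0x51
  '4' = 0x34 → acc = 0x65
  '3' = 0x33 → acc = 0x56
  ',' = 0x2C → acc = 0x7A
  '4' = 0x34 → acc = 0x4E
  '6' = 0x36 → acc = 0x78
Checksum = 0x78.

78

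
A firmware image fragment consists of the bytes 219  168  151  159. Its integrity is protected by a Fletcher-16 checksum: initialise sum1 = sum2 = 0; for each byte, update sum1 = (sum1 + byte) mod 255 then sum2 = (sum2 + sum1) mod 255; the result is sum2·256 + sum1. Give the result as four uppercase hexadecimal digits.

Running sums (mod 255):
  after byte 0 (219): sum1=219, sum2=219
  after byte 1 (168): sum1=132, sum2=96
  after byte 2 (151): sum1=28, sum2=124
  after byte 3 (159): sum1=187, sum2=56
Checksum = sum2·256 + sum1 = 56·256 + 187 = 14523 = 0x38BB.

38BB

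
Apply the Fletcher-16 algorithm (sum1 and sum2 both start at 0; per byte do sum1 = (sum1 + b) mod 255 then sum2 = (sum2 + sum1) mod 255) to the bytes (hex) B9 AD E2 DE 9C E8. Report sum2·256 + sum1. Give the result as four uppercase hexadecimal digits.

Running sums (mod 255):
  after byte 0 (B9): sum1=185, sum2=185
  after byte 1 (AD): sum1=103, sum2=33
  after byte 2 (E2): sum1=74, sum2=107
  after byte 3 (DE): sum1=41, sum2=148
  after byte 4 (9C): sum1=197, sum2=90
  after byte 5 (E8): sum1=174, sum2=9
Checksum = sum2·256 + sum1 = 9·256 + 174 = 2478 = 0x09AE.

09AE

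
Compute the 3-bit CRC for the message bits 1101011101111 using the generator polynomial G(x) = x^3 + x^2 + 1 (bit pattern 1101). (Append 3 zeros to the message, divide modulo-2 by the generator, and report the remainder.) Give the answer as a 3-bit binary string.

Append 3 zeros: 1101011101111000. Divide by 1101 (XOR where the leading bit is 1):
  pos 0: 1101 XOR 1101 = 0000
  pos 5: 1110 XOR 1101 = 0011
  pos 7: 1111 XOR 1101 = 0010
  pos 9: 1011 XOR 1101 = 0110
  pos 10: 1100 XOR 1101 = 0001
Remainder (last 3 bits) = 100. This is the CRC / FCS.

100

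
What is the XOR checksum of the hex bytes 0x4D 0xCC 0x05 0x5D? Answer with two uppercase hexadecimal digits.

D9

XOR the bytes together:
  start with 0x4D
  0x4D ⊕ 0xCC = 0x81
  0x81 ⊕ 0x05 = 0x84
  0x84 ⊕ 0x5D = 0xD9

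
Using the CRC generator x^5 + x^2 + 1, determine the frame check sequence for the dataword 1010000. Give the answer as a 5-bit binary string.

Append 5 zeros: 101000000000. Divide by 100101 (XOR where the leading bit is 1):
  pos 0: 101000 XOR 100101 = 001101
  pos 2: 110100 XOR 100101 = 010001
  pos 3: 100010 XOR 100101 = 000111
  pos 6: 111000 XOR 100101 = 011101
Remainder (last 5 bits) = 11101. This is the CRC / FCS.

11101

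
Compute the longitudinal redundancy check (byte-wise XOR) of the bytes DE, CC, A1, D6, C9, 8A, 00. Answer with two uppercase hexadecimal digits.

26

XOR the bytes together:
  start with 0xDE
  0xDE ⊕ 0xCC = 0x12
  0x12 ⊕ 0xA1 = 0xB3
  0xB3 ⊕ 0xD6 = 0x65
  0x65 ⊕ 0xC9 = 0xAC
  0xAC ⊕ 0x8A = 0x26
  0x26 ⊕ 0x00 = 0x26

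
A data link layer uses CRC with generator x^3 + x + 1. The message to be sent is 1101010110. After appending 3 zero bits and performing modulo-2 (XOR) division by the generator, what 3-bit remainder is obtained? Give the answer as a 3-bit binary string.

101

Append 3 zeros: 1101010110000. Divide by 1011 (XOR where the leading bit is 1):
  pos 0: 1101 XOR 1011 = 0110
  pos 1: 1100 XOR 1011 = 0111
  pos 2: 1111 XOR 1011 = 0100
  pos 3: 1000 XOR 1011 = 0011
  pos 5: 1111 XOR 1011 = 0100
  pos 6: 1000 XOR 1011 = 0011
  pos 8: 1100 XOR 1011 = 0111
  pos 9: 1110 XOR 1011 = 0101
Remainder (last 3 bits) = 101. This is the CRC / FCS.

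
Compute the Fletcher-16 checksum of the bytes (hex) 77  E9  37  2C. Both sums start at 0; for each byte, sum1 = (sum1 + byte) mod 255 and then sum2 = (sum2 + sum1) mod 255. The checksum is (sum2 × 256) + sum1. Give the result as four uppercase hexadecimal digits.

Running sums (mod 255):
  after byte 0 (77): sum1=119, sum2=119
  after byte 1 (E9): sum1=97, sum2=216
  after byte 2 (37): sum1=152, sum2=113
  after byte 3 (2C): sum1=196, sum2=54
Checksum = sum2·256 + sum1 = 54·256 + 196 = 14020 = 0x36C4.

36C4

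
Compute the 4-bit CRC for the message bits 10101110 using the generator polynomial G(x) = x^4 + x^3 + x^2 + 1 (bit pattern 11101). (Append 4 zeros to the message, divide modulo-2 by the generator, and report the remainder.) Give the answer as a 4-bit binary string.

Append 4 zeros: 101011100000. Divide by 11101 (XOR where the leading bit is 1):
  pos 0: 10101 XOR 11101 = 01000
  pos 1: 10001 XOR 11101 = 01100
  pos 2: 11001 XOR 11101 = 00100
  pos 4: 10000 XOR 11101 = 01101
  pos 5: 11010 XOR 11101 = 00111
  pos 7: 11100 XOR 11101 = 00001
Remainder (last 4 bits) = 0001. This is the CRC / FCS.

0001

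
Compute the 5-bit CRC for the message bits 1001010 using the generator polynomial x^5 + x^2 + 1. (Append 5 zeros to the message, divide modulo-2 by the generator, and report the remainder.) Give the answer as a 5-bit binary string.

Append 5 zeros: 100101000000. Divide by 100101 (XOR where the leading bit is 1):
  pos 0: 100101 XOR 100101 = 000000
Remainder (last 5 bits) = 00000. This is the CRC / FCS.

00000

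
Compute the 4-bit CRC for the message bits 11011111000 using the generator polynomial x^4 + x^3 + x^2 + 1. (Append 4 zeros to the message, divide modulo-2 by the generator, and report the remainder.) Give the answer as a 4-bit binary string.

1101

Append 4 zeros: 110111110000000. Divide by 11101 (XOR where the leading bit is 1):
  pos 0: 11011 XOR 11101 = 00110
  pos 2: 11011 XOR 11101 = 00110
  pos 4: 11010 XOR 11101 = 00111
  pos 6: 11100 XOR 11101 = 00001
  pos 10: 10000 XOR 11101 = 01101
Remainder (last 4 bits) = 1101. This is the CRC / FCS.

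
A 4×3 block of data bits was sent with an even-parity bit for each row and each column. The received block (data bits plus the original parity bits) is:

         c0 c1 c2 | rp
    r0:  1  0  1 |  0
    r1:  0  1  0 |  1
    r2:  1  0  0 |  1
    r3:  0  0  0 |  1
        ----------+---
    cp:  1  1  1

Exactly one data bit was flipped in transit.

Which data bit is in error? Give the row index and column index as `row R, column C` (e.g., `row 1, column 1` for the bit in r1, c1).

Recompute each row's even parity and compare to rp:
  r0: data parity 0, sent rp 0 → ok
  r1: data parity 1, sent rp 1 → ok
  r2: data parity 1, sent rp 1 → ok
  r3: data parity 0, sent rp 1 → mismatch
Recompute each column's even parity and compare to cp:
  c0: data parity 0, sent cp 1 → mismatch
  c1: data parity 1, sent cp 1 → ok
  c2: data parity 1, sent cp 1 → ok
Exactly one row (r3) and one column (c0) fail → the flipped bit is at their intersection.

row 3, column 0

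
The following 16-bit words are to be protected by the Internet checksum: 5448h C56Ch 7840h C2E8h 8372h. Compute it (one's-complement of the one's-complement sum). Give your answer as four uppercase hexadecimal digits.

27AF

One's-complement addition (fold any carry out of bit 15 back into bit 0):
  0x5448 + 0xC56C = 0x119B4 → wrap carry → 0x19B5
  0x19B5 + 0x7840 = 0x091F5
  0x91F5 + 0xC2E8 = 0x154DD → wrap carry → 0x54DE
  0x54DE + 0x8372 = 0x0D850
One's-complement sum = 0xD850.
Checksum = ~0xD850 & 0xFFFF = 0x27AF.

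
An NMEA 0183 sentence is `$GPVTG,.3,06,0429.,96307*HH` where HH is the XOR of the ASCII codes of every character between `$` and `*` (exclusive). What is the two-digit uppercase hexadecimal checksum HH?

53

XOR the ASCII codes of the payload characters:
  'G' = 0x47 → acc = 0x47
  'P' = 0x50 → acc = 0x17
  'V' = 0x56 → acc = 0x41
  'T' = 0x54 → acc = 0x15
  'G' = 0x47 → acc = 0x52
  ',' = 0x2C → acc = 0x7E
  '.' = 0x2E → acc = 0x50
  '3' = 0x33 → acc = 0x63
  ',' = 0x2C → acc = 0x4F
  '0' = 0x30 → acc = 0x7F
  '6' = 0x36 → acc = 0x49
  ',' = 0x2C → acc = 0x65
  '0' = 0x30 → acc = 0x55
  '4' = 0x34 → acc = 0x61
  '2' = 0x32 → acc = 0x53
  '9' = 0x39 → acc = 0x6A
  '.' = 0x2E → acc = 0x44
  ',' = 0x2C → acc = 0x68
  '9' = 0x39 → acc = 0x51
  '6' = 0x36 → acc = 0x67
  '3' = 0x33 → acc = 0x54
  '0' = 0x30 → acc = 0x64
  '7' = 0x37 → acc = 0x53
Checksum = 0x53.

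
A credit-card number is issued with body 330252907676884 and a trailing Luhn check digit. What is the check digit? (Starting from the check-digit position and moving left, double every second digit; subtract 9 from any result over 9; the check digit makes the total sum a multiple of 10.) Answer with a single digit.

2

Partial digits right→left: 4 8 8 6 7 6 7 0 9 2 5 2 0 3 3
Double every second digit counting from the check-digit position (so the 1st, 3rd, 5th, ... of the partial from the right).
  doubled (with −9 where >9): 8 7 5 5 9 1 0 6 → sum 41
  kept as-is: 8 6 6 0 2 2 3 → sum 27
Total = 41 + 27 = 68.
Check digit = (10 − (68 mod 10)) mod 10 = 2.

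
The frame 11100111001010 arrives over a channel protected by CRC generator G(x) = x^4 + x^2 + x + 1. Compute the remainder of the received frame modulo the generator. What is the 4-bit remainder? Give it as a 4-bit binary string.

Modulo-2 division of 11100111001010 by 10111:
  pos 0: 11100 XOR 10111 = 01011
  pos 1: 10111 XOR 10111 = 00000
  pos 6: 11001 XOR 10111 = 01110
  pos 7: 11100 XOR 10111 = 01011
  pos 8: 10111 XOR 10111 = 00000
Remainder = 0000 (zero — the frame passes the CRC check).

0000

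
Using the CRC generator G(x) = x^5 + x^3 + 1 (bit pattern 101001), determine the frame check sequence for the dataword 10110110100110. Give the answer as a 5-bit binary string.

10100

Append 5 zeros: 1011011010011000000. Divide by 101001 (XOR where the leading bit is 1):
  pos 0: 101101 XOR 101001 = 000100
  pos 3: 100101 XOR 101001 = 001100
  pos 5: 110000 XOR 101001 = 011001
  pos 6: 110011 XOR 101001 = 011010
  pos 7: 110101 XOR 101001 = 011100
  pos 8: 111000 XOR 101001 = 010001
  pos 9: 100010 XOR 101001 = 001011
  pos 11: 101100 XOR 101001 = 000101
Remainder (last 5 bits) = 10100. This is the CRC / FCS.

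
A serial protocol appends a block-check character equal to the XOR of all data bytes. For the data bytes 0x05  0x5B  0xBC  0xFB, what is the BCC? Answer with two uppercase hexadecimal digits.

19

XOR the bytes together:
  start with 0x05
  0x05 ⊕ 0x5B = 0x5E
  0x5E ⊕ 0xBC = 0xE2
  0xE2 ⊕ 0xFB = 0x19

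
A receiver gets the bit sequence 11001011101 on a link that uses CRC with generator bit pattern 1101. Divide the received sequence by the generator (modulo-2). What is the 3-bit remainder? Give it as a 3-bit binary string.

000

Modulo-2 division of 11001011101 by 1101:
  pos 0: 1100 XOR 1101 = 0001
  pos 3: 1101 XOR 1101 = 0000
  pos 7: 1101 XOR 1101 = 0000
Remainder = 000 (zero — the frame passes the CRC check).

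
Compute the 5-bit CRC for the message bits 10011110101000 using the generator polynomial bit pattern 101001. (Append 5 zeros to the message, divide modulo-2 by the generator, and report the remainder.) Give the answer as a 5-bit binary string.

11110

Append 5 zeros: 1001111010100000000. Divide by 101001 (XOR where the leading bit is 1):
  pos 0: 100111 XOR 101001 = 001110
  pos 2: 111010 XOR 101001 = 010011
  pos 3: 100111 XOR 101001 = 001110
  pos 5: 111001 XOR 101001 = 010000
  pos 6: 100000 XOR 101001 = 001001
  pos 8: 100100 XOR 101001 = 001101
  pos 10: 110100 XOR 101001 = 011101
  pos 11: 111010 XOR 101001 = 010011
  pos 12: 100110 XOR 101001 = 001111
Remainder (last 5 bits) = 11110. This is the CRC / FCS.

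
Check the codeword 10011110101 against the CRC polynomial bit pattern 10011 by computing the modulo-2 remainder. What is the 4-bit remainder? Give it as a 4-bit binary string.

0000

Modulo-2 division of 10011110101 by 10011:
  pos 0: 10011 XOR 10011 = 00000
  pos 5: 11010 XOR 10011 = 01001
  pos 6: 10011 XOR 10011 = 00000
Remainder = 0000 (zero — the frame passes the CRC check).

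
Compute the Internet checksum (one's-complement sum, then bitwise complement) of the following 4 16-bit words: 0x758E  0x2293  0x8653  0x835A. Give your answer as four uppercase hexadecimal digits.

5E30

One's-complement addition (fold any carry out of bit 15 back into bit 0):
  0x758E + 0x2293 = 0x09821
  0x9821 + 0x8653 = 0x11E74 → wrap carry → 0x1E75
  0x1E75 + 0x835A = 0x0A1CF
One's-complement sum = 0xA1CF.
Checksum = ~0xA1CF & 0xFFFF = 0x5E30.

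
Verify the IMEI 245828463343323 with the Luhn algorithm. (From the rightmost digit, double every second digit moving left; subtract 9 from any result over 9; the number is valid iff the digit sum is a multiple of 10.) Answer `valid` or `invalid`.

invalid

From the right, keep odd positions and double even positions (subtract 9 from any doubled value over 9):
  doubled (positions 2,4,...): 4 6 6 3 7 7 8 → sum 41
  kept (positions 1,3,...): 3 3 4 3 4 2 5 2 → sum 26
Total = 67.
67 mod 10 = 7, so the number is invalid.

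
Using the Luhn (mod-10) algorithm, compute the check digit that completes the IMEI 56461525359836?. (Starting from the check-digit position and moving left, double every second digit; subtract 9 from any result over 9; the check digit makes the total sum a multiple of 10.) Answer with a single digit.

Partial digits right→left: 6 3 8 9 5 3 5 2 5 1 6 4 6 5
Double every second digit counting from the check-digit position (so the 1st, 3rd, 5th, ... of the partial from the right).
  doubled (with −9 where >9): 3 7 1 1 1 3 3 → sum 19
  kept as-is: 3 9 3 2 1 4 5 → sum 27
Total = 19 + 27 = 46.
Check digit = (10 − (46 mod 10)) mod 10 = 4.

4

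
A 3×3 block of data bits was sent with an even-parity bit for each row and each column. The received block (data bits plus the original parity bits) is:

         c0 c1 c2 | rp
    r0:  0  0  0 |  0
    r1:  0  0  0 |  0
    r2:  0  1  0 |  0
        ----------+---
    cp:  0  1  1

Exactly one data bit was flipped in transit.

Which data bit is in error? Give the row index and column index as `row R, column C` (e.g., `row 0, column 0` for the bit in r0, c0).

Recompute each row's even parity and compare to rp:
  r0: data parity 0, sent rp 0 → ok
  r1: data parity 0, sent rp 0 → ok
  r2: data parity 1, sent rp 0 → mismatch
Recompute each column's even parity and compare to cp:
  c0: data parity 0, sent cp 0 → ok
  c1: data parity 1, sent cp 1 → ok
  c2: data parity 0, sent cp 1 → mismatch
Exactly one row (r2) and one column (c2) fail → the flipped bit is at their intersection.

row 2, column 2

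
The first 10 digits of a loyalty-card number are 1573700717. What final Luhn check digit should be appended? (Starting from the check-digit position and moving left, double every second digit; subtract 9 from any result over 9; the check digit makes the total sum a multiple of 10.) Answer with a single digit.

7

Partial digits right→left: 7 1 7 0 0 7 3 7 5 1
Double every second digit counting from the check-digit position (so the 1st, 3rd, 5th, ... of the partial from the right).
  doubled (with −9 where >9): 5 5 0 6 1 → sum 17
  kept as-is: 1 0 7 7 1 → sum 16
Total = 17 + 16 = 33.
Check digit = (10 − (33 mod 10)) mod 10 = 7.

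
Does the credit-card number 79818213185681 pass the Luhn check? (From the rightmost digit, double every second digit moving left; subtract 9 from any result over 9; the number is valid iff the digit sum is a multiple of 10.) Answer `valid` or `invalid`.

From the right, keep odd positions and double even positions (subtract 9 from any doubled value over 9):
  doubled (positions 2,4,...): 7 1 2 2 7 7 5 → sum 31
  kept (positions 1,3,...): 1 6 8 3 2 1 9 → sum 30
Total = 61.
61 mod 10 = 1, so the number is invalid.

invalid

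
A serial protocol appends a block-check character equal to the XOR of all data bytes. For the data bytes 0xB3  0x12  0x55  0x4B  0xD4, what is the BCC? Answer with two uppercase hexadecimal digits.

XOR the bytes together:
  start with 0xB3
  0xB3 ⊕ 0x12 = 0xA1
  0xA1 ⊕ 0x55 = 0xF4
  0xF4 ⊕ 0x4B = 0xBF
  0xBF ⊕ 0xD4 = 0x6B

6B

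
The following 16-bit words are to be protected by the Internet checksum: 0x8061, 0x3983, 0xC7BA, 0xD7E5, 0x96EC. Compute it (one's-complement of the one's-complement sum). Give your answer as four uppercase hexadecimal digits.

One's-complement addition (fold any carry out of bit 15 back into bit 0):
  0x8061 + 0x3983 = 0x0B9E4
  0xB9E4 + 0xC7BA = 0x1819E → wrap carry → 0x819F
  0x819F + 0xD7E5 = 0x15984 → wrap carry → 0x5985
  0x5985 + 0x96EC = 0x0F071
One's-complement sum = 0xF071.
Checksum = ~0xF071 & 0xFFFF = 0x0F8E.

0F8E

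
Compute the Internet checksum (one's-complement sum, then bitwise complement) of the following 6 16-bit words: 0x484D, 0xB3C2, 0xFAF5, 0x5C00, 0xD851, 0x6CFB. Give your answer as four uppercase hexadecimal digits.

67AC

One's-complement addition (fold any carry out of bit 15 back into bit 0):
  0x484D + 0xB3C2 = 0x0FC0F
  0xFC0F + 0xFAF5 = 0x1F704 → wrap carry → 0xF705
  0xF705 + 0x5C00 = 0x15305 → wrap carry → 0x5306
  0x5306 + 0xD851 = 0x12B57 → wrap carry → 0x2B58
  0x2B58 + 0x6CFB = 0x09853
One's-complement sum = 0x9853.
Checksum = ~0x9853 & 0xFFFF = 0x67AC.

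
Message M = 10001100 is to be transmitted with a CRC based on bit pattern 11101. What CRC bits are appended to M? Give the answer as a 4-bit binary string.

Append 4 zeros: 100011000000. Divide by 11101 (XOR where the leading bit is 1):
  pos 0: 10001 XOR 11101 = 01100
  pos 1: 11001 XOR 11101 = 00100
  pos 3: 10000 XOR 11101 = 01101
  pos 4: 11010 XOR 11101 = 00111
  pos 6: 11100 XOR 11101 = 00001
Remainder (last 4 bits) = 0010. This is the CRC / FCS.

0010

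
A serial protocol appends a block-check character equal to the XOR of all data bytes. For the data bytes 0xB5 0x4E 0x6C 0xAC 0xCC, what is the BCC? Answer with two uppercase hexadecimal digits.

F7

XOR the bytes together:
  start with 0xB5
  0xB5 ⊕ 0x4E = 0xFB
  0xFB ⊕ 0x6C = 0x97
  0x97 ⊕ 0xAC = 0x3B
  0x3B ⊕ 0xCC = 0xF7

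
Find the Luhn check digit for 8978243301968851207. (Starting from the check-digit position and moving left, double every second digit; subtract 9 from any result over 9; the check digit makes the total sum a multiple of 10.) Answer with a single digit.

Partial digits right→left: 7 0 2 1 5 8 8 6 9 1 0 3 3 4 2 8 7 9 8
Double every second digit counting from the check-digit position (so the 1st, 3rd, 5th, ... of the partial from the right).
  doubled (with −9 where >9): 5 4 1 7 9 0 6 4 5 7 → sum 48
  kept as-is: 0 1 8 6 1 3 4 8 9 → sum 40
Total = 48 + 40 = 88.
Check digit = (10 − (88 mod 10)) mod 10 = 2.

2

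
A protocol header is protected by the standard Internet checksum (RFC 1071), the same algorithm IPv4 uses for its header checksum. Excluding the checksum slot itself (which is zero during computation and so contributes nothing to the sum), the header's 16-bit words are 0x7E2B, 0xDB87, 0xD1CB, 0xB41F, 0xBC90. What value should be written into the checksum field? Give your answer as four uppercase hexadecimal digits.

63D0

One's-complement addition (fold any carry out of bit 15 back into bit 0):
  0x7E2B + 0xDB87 = 0x159B2 → wrap carry → 0x59B3
  0x59B3 + 0xD1CB = 0x12B7E → wrap carry → 0x2B7F
  0x2B7F + 0xB41F = 0x0DF9E
  0xDF9E + 0xBC90 = 0x19C2E → wrap carry → 0x9C2F
One's-complement sum = 0x9C2F.
Checksum = ~0x9C2F & 0xFFFF = 0x63D0.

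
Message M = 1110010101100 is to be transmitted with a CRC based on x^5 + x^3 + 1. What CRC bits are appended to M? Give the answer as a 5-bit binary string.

Append 5 zeros: 111001010110000000. Divide by 101001 (XOR where the leading bit is 1):
  pos 0: 111001 XOR 101001 = 010000
  pos 1: 100000 XOR 101001 = 001001
  pos 3: 100110 XOR 101001 = 001111
  pos 5: 111111 XOR 101001 = 010110
  pos 6: 101100 XOR 101001 = 000101
  pos 9: 101000 XOR 101001 = 000001
Remainder (last 5 bits) = 01000. This is the CRC / FCS.

01000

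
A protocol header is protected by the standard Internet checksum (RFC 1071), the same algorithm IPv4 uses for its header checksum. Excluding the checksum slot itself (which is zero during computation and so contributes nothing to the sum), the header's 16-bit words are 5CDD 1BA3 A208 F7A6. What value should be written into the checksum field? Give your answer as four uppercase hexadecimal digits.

One's-complement addition (fold any carry out of bit 15 back into bit 0):
  0x5CDD + 0x1BA3 = 0x07880
  0x7880 + 0xA208 = 0x11A88 → wrap carry → 0x1A89
  0x1A89 + 0xF7A6 = 0x1122F → wrap carry → 0x1230
One's-complement sum = 0x1230.
Checksum = ~0x1230 & 0xFFFF = 0xEDCF.

EDCF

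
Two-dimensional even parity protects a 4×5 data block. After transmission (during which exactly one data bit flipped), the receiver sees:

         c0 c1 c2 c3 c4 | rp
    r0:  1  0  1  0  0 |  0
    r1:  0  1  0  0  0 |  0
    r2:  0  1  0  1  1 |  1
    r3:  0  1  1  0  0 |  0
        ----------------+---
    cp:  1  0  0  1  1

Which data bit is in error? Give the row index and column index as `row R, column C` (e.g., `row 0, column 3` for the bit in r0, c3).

row 1, column 1

Recompute each row's even parity and compare to rp:
  r0: data parity 0, sent rp 0 → ok
  r1: data parity 1, sent rp 0 → mismatch
  r2: data parity 1, sent rp 1 → ok
  r3: data parity 0, sent rp 0 → ok
Recompute each column's even parity and compare to cp:
  c0: data parity 1, sent cp 1 → ok
  c1: data parity 1, sent cp 0 → mismatch
  c2: data parity 0, sent cp 0 → ok
  c3: data parity 1, sent cp 1 → ok
  c4: data parity 1, sent cp 1 → ok
Exactly one row (r1) and one column (c1) fail → the flipped bit is at their intersection.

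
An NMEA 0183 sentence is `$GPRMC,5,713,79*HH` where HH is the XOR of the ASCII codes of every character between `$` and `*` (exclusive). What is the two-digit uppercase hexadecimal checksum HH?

69

XOR the ASCII codes of the payload characters:
  'G' = 0x47 → acc = 0x47
  'P' = 0x50 → acc = 0x17
  'R' = 0x52 → acc = 0x45
  'M' = 0x4D → acc = 0x08
  'C' = 0x43 → acc = 0x4B
  ',' = 0x2C → acc = 0x67
  '5' = 0x35 → acc = 0x52
  ',' = 0x2C → acc = 0x7E
  '7' = 0x37 → acc = 0x49
  '1' = 0x31 → acc = 0x78
  '3' = 0x33 → acc = 0x4B
  ',' = 0x2C → acc = 0x67
  '7' = 0x37 → acc = 0x50
  '9' = 0x39 → acc = 0x69
Checksum = 0x69.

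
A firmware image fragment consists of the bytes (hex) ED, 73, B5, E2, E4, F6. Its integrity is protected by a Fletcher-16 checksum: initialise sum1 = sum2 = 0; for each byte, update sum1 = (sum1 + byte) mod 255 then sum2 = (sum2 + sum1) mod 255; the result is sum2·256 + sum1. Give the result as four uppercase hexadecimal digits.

Running sums (mod 255):
  after byte 0 (ED): sum1=237, sum2=237
  after byte 1 (73): sum1=97, sum2=79
  after byte 2 (B5): sum1=23, sum2=102
  after byte 3 (E2): sum1=249, sum2=96
  after byte 4 (E4): sum1=222, sum2=63
  after byte 5 (F6): sum1=213, sum2=21
Checksum = sum2·256 + sum1 = 21·256 + 213 = 5589 = 0x15D5.

15D5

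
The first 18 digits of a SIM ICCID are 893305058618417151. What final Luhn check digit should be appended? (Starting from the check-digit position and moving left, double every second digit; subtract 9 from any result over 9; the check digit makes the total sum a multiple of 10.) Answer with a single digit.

1

Partial digits right→left: 1 5 1 7 1 4 8 1 6 8 5 0 5 0 3 3 9 8
Double every second digit counting from the check-digit position (so the 1st, 3rd, 5th, ... of the partial from the right).
  doubled (with −9 where >9): 2 2 2 7 3 1 1 6 9 → sum 33
  kept as-is: 5 7 4 1 8 0 0 3 8 → sum 36
Total = 33 + 36 = 69.
Check digit = (10 − (69 mod 10)) mod 10 = 1.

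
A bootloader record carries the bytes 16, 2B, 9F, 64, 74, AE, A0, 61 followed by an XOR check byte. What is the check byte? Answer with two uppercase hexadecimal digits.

DD

XOR the bytes together:
  start with 0x16
  0x16 ⊕ 0x2B = 0x3D
  0x3D ⊕ 0x9F = 0xA2
  0xA2 ⊕ 0x64 = 0xC6
  0xC6 ⊕ 0x74 = 0xB2
  0xB2 ⊕ 0xAE = 0x1C
  0x1C ⊕ 0xA0 = 0xBC
  0xBC ⊕ 0x61 = 0xDD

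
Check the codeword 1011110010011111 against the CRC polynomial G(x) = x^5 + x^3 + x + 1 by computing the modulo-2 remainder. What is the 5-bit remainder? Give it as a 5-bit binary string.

Modulo-2 division of 1011110010011111 by 101011:
  pos 0: 101111 XOR 101011 = 000100
  pos 3: 100001 XOR 101011 = 001010
  pos 5: 101000 XOR 101011 = 000011
  pos 9: 111111 XOR 101011 = 010100
  pos 10: 101001 XOR 101011 = 000010
Remainder = 00010 (nonzero — an error is detected).

00010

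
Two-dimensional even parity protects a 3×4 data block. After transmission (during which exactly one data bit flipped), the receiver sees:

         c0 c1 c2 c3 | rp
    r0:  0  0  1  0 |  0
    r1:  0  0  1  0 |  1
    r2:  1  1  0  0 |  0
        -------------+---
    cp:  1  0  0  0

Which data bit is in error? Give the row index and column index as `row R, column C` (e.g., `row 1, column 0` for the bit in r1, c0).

Recompute each row's even parity and compare to rp:
  r0: data parity 1, sent rp 0 → mismatch
  r1: data parity 1, sent rp 1 → ok
  r2: data parity 0, sent rp 0 → ok
Recompute each column's even parity and compare to cp:
  c0: data parity 1, sent cp 1 → ok
  c1: data parity 1, sent cp 0 → mismatch
  c2: data parity 0, sent cp 0 → ok
  c3: data parity 0, sent cp 0 → ok
Exactly one row (r0) and one column (c1) fail → the flipped bit is at their intersection.

row 0, column 1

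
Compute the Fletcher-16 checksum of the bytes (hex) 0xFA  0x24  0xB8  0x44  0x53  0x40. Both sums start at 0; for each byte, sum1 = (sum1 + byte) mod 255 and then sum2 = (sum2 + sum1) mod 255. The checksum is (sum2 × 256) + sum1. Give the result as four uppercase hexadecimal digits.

Running sums (mod 255):
  after byte 0 (0xFA): sum1=250, sum2=250
  after byte 1 (0x24): sum1=31, sum2=26
  after byte 2 (0xB8): sum1=215, sum2=241
  after byte 3 (0x44): sum1=28, sum2=14
  after byte 4 (0x53): sum1=111, sum2=125
  after byte 5 (0x40): sum1=175, sum2=45
Checksum = sum2·256 + sum1 = 45·256 + 175 = 11695 = 0x2DAF.

2DAF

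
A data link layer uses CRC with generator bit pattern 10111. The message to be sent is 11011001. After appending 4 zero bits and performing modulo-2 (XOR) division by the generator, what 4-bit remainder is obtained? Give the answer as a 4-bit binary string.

Append 4 zeros: 110110010000. Divide by 10111 (XOR where the leading bit is 1):
  pos 0: 11011 XOR 10111 = 01100
  pos 1: 11000 XOR 10111 = 01111
  pos 2: 11110 XOR 10111 = 01001
  pos 3: 10011 XOR 10111 = 00100
  pos 5: 10000 XOR 10111 = 00111
  pos 7: 11100 XOR 10111 = 01011
Remainder (last 4 bits) = 1011. This is the CRC / FCS.

1011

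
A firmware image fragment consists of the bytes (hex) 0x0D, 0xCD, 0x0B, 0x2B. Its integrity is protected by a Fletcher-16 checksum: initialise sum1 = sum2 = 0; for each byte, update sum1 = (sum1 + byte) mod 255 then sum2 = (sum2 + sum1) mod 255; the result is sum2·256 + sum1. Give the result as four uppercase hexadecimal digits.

Running sums (mod 255):
  after byte 0 (0x0D): sum1=13, sum2=13
  after byte 1 (0xCD): sum1=218, sum2=231
  after byte 2 (0x0B): sum1=229, sum2=205
  after byte 3 (0x2B): sum1=17, sum2=222
Checksum = sum2·256 + sum1 = 222·256 + 17 = 56849 = 0xDE11.

DE11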